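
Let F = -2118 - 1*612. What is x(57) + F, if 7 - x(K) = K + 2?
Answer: -2782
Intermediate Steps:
x(K) = 5 - K (x(K) = 7 - (K + 2) = 7 - (2 + K) = 7 + (-2 - K) = 5 - K)
F = -2730 (F = -2118 - 612 = -2730)
x(57) + F = (5 - 1*57) - 2730 = (5 - 57) - 2730 = -52 - 2730 = -2782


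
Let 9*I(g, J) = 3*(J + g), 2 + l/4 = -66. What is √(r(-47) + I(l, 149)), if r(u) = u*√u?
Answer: √(-41 - 47*I*√47) ≈ 11.912 - 13.524*I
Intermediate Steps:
r(u) = u^(3/2)
l = -272 (l = -8 + 4*(-66) = -8 - 264 = -272)
I(g, J) = J/3 + g/3 (I(g, J) = (3*(J + g))/9 = (3*J + 3*g)/9 = J/3 + g/3)
√(r(-47) + I(l, 149)) = √((-47)^(3/2) + ((⅓)*149 + (⅓)*(-272))) = √(-47*I*√47 + (149/3 - 272/3)) = √(-47*I*√47 - 41) = √(-41 - 47*I*√47)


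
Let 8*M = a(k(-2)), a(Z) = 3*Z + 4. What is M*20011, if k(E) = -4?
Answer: -20011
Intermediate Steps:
a(Z) = 4 + 3*Z
M = -1 (M = (4 + 3*(-4))/8 = (4 - 12)/8 = (⅛)*(-8) = -1)
M*20011 = -1*20011 = -20011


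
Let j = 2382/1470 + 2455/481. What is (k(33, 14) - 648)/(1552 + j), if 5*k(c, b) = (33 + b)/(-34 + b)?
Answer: -1528378943/3673757440 ≈ -0.41603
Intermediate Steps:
k(c, b) = (33 + b)/(5*(-34 + b)) (k(c, b) = ((33 + b)/(-34 + b))/5 = (33 + b)/(5*(-34 + b)))
j = 792432/117845 (j = 2382*(1/1470) + 2455*(1/481) = 397/245 + 2455/481 = 792432/117845 ≈ 6.7244)
(k(33, 14) - 648)/(1552 + j) = ((33 + 14)/(5*(-34 + 14)) - 648)/(1552 + 792432/117845) = ((1/5)*47/(-20) - 648)/(183687872/117845) = ((1/5)*(-1/20)*47 - 648)*(117845/183687872) = (-47/100 - 648)*(117845/183687872) = -64847/100*117845/183687872 = -1528378943/3673757440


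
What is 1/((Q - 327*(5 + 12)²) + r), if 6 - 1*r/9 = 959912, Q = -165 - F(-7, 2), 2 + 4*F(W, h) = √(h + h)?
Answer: -1/8733822 ≈ -1.1450e-7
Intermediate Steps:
F(W, h) = -½ + √2*√h/4 (F(W, h) = -½ + √(h + h)/4 = -½ + √(2*h)/4 = -½ + (√2*√h)/4 = -½ + √2*√h/4)
Q = -165 (Q = -165 - (-½ + √2*√2/4) = -165 - (-½ + ½) = -165 - 1*0 = -165 + 0 = -165)
r = -8639154 (r = 54 - 9*959912 = 54 - 8639208 = -8639154)
1/((Q - 327*(5 + 12)²) + r) = 1/((-165 - 327*(5 + 12)²) - 8639154) = 1/((-165 - 327*17²) - 8639154) = 1/((-165 - 327*289) - 8639154) = 1/((-165 - 94503) - 8639154) = 1/(-94668 - 8639154) = 1/(-8733822) = -1/8733822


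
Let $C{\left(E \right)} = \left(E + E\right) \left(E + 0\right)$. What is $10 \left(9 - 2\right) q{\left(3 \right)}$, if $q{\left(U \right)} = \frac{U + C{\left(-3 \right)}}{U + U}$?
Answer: $245$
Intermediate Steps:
$C{\left(E \right)} = 2 E^{2}$ ($C{\left(E \right)} = 2 E E = 2 E^{2}$)
$q{\left(U \right)} = \frac{18 + U}{2 U}$ ($q{\left(U \right)} = \frac{U + 2 \left(-3\right)^{2}}{U + U} = \frac{U + 2 \cdot 9}{2 U} = \left(U + 18\right) \frac{1}{2 U} = \left(18 + U\right) \frac{1}{2 U} = \frac{18 + U}{2 U}$)
$10 \left(9 - 2\right) q{\left(3 \right)} = 10 \left(9 - 2\right) \frac{18 + 3}{2 \cdot 3} = 10 \left(9 - 2\right) \frac{1}{2} \cdot \frac{1}{3} \cdot 21 = 10 \cdot 7 \cdot \frac{7}{2} = 70 \cdot \frac{7}{2} = 245$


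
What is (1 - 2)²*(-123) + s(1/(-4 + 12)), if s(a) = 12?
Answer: -111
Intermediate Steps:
(1 - 2)²*(-123) + s(1/(-4 + 12)) = (1 - 2)²*(-123) + 12 = (-1)²*(-123) + 12 = 1*(-123) + 12 = -123 + 12 = -111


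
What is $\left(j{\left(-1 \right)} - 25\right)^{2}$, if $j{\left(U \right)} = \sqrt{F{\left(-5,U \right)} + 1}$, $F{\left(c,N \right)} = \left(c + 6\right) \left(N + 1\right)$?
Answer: $576$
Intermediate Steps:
$F{\left(c,N \right)} = \left(1 + N\right) \left(6 + c\right)$ ($F{\left(c,N \right)} = \left(6 + c\right) \left(1 + N\right) = \left(1 + N\right) \left(6 + c\right)$)
$j{\left(U \right)} = \sqrt{2 + U}$ ($j{\left(U \right)} = \sqrt{\left(6 - 5 + 6 U + U \left(-5\right)\right) + 1} = \sqrt{\left(6 - 5 + 6 U - 5 U\right) + 1} = \sqrt{\left(1 + U\right) + 1} = \sqrt{2 + U}$)
$\left(j{\left(-1 \right)} - 25\right)^{2} = \left(\sqrt{2 - 1} - 25\right)^{2} = \left(\sqrt{1} - 25\right)^{2} = \left(1 - 25\right)^{2} = \left(-24\right)^{2} = 576$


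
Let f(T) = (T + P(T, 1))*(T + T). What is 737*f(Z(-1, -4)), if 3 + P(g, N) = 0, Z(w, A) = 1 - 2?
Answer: 5896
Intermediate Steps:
Z(w, A) = -1
P(g, N) = -3 (P(g, N) = -3 + 0 = -3)
f(T) = 2*T*(-3 + T) (f(T) = (T - 3)*(T + T) = (-3 + T)*(2*T) = 2*T*(-3 + T))
737*f(Z(-1, -4)) = 737*(2*(-1)*(-3 - 1)) = 737*(2*(-1)*(-4)) = 737*8 = 5896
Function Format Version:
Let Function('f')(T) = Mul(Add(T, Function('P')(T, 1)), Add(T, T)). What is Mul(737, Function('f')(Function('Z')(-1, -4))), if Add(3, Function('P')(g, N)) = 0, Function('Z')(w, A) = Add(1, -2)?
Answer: 5896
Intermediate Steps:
Function('Z')(w, A) = -1
Function('P')(g, N) = -3 (Function('P')(g, N) = Add(-3, 0) = -3)
Function('f')(T) = Mul(2, T, Add(-3, T)) (Function('f')(T) = Mul(Add(T, -3), Add(T, T)) = Mul(Add(-3, T), Mul(2, T)) = Mul(2, T, Add(-3, T)))
Mul(737, Function('f')(Function('Z')(-1, -4))) = Mul(737, Mul(2, -1, Add(-3, -1))) = Mul(737, Mul(2, -1, -4)) = Mul(737, 8) = 5896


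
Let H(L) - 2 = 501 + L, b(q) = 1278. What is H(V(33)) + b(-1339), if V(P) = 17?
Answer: 1798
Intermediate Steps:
H(L) = 503 + L (H(L) = 2 + (501 + L) = 503 + L)
H(V(33)) + b(-1339) = (503 + 17) + 1278 = 520 + 1278 = 1798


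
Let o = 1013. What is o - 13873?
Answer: -12860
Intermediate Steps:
o - 13873 = 1013 - 13873 = -12860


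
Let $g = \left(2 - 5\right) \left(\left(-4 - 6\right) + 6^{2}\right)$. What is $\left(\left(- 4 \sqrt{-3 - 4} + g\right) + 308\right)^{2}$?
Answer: $52788 - 1840 i \sqrt{7} \approx 52788.0 - 4868.2 i$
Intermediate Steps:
$g = -78$ ($g = - 3 \left(\left(-4 - 6\right) + 36\right) = - 3 \left(-10 + 36\right) = \left(-3\right) 26 = -78$)
$\left(\left(- 4 \sqrt{-3 - 4} + g\right) + 308\right)^{2} = \left(\left(- 4 \sqrt{-3 - 4} - 78\right) + 308\right)^{2} = \left(\left(- 4 \sqrt{-7} - 78\right) + 308\right)^{2} = \left(\left(- 4 i \sqrt{7} - 78\right) + 308\right)^{2} = \left(\left(-78 - 4 i \sqrt{7}\right) + 308\right)^{2} = \left(230 - 4 i \sqrt{7}\right)^{2}$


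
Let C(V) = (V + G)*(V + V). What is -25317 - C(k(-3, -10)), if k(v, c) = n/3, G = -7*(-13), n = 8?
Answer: -232349/9 ≈ -25817.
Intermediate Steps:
G = 91
k(v, c) = 8/3
C(V) = 2*V*(91 + V) (C(V) = (V + 91)*(V + V) = (91 + V)*(2*V) = 2*V*(91 + V))
-25317 - C(k(-3, -10)) = -25317 - 2*8*(91 + 8/3)/3 = -25317 - 2*8*281/(3*3) = -25317 - 1*4496/9 = -25317 - 4496/9 = -232349/9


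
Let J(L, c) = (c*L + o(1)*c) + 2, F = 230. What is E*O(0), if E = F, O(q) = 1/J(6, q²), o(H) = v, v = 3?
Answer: 115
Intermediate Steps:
o(H) = 3
J(L, c) = 2 + 3*c + L*c (J(L, c) = (c*L + 3*c) + 2 = (L*c + 3*c) + 2 = (3*c + L*c) + 2 = 2 + 3*c + L*c)
O(q) = 1/(2 + 9*q²) (O(q) = 1/(2 + 3*q² + 6*q²) = 1/(2 + 9*q²))
E = 230
E*O(0) = 230/(2 + 9*0²) = 230/(2 + 9*0) = 230/(2 + 0) = 230/2 = 230*(½) = 115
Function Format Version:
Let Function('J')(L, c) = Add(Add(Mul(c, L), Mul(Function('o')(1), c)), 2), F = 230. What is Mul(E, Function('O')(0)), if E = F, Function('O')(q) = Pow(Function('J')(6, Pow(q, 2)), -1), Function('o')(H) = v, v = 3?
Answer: 115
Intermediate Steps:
Function('o')(H) = 3
Function('J')(L, c) = Add(2, Mul(3, c), Mul(L, c)) (Function('J')(L, c) = Add(Add(Mul(c, L), Mul(3, c)), 2) = Add(Add(Mul(L, c), Mul(3, c)), 2) = Add(Add(Mul(3, c), Mul(L, c)), 2) = Add(2, Mul(3, c), Mul(L, c)))
Function('O')(q) = Pow(Add(2, Mul(9, Pow(q, 2))), -1) (Function('O')(q) = Pow(Add(2, Mul(3, Pow(q, 2)), Mul(6, Pow(q, 2))), -1) = Pow(Add(2, Mul(9, Pow(q, 2))), -1))
E = 230
Mul(E, Function('O')(0)) = Mul(230, Pow(Add(2, Mul(9, Pow(0, 2))), -1)) = Mul(230, Pow(Add(2, Mul(9, 0)), -1)) = Mul(230, Pow(Add(2, 0), -1)) = Mul(230, Pow(2, -1)) = Mul(230, Rational(1, 2)) = 115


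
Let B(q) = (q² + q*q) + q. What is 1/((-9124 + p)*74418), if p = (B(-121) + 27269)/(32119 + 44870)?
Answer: -2333/1583956023276 ≈ -1.4729e-9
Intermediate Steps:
B(q) = q + 2*q² (B(q) = (q² + q²) + q = 2*q² + q = q + 2*q²)
p = 1710/2333 (p = (-121*(1 + 2*(-121)) + 27269)/(32119 + 44870) = (-121*(1 - 242) + 27269)/76989 = (-121*(-241) + 27269)*(1/76989) = (29161 + 27269)*(1/76989) = 56430*(1/76989) = 1710/2333 ≈ 0.73296)
1/((-9124 + p)*74418) = 1/((-9124 + 1710/2333)*74418) = (1/74418)/(-21284582/2333) = -2333/21284582*1/74418 = -2333/1583956023276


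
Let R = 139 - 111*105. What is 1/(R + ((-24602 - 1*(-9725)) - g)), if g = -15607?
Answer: -1/10786 ≈ -9.2713e-5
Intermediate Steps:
R = -11516 (R = 139 - 11655 = -11516)
1/(R + ((-24602 - 1*(-9725)) - g)) = 1/(-11516 + ((-24602 - 1*(-9725)) - 1*(-15607))) = 1/(-11516 + ((-24602 + 9725) + 15607)) = 1/(-11516 + (-14877 + 15607)) = 1/(-11516 + 730) = 1/(-10786) = -1/10786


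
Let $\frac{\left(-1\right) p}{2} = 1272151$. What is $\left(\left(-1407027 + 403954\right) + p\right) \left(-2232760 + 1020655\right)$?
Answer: $4299790974375$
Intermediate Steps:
$p = -2544302$ ($p = \left(-2\right) 1272151 = -2544302$)
$\left(\left(-1407027 + 403954\right) + p\right) \left(-2232760 + 1020655\right) = \left(\left(-1407027 + 403954\right) - 2544302\right) \left(-2232760 + 1020655\right) = \left(-1003073 - 2544302\right) \left(-1212105\right) = \left(-3547375\right) \left(-1212105\right) = 4299790974375$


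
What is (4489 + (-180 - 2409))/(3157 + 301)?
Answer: 50/91 ≈ 0.54945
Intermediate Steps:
(4489 + (-180 - 2409))/(3157 + 301) = (4489 - 2589)/3458 = 1900*(1/3458) = 50/91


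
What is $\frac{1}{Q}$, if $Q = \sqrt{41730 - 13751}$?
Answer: $\frac{\sqrt{571}}{3997} \approx 0.0059784$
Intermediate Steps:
$Q = 7 \sqrt{571}$ ($Q = \sqrt{27979} = 7 \sqrt{571} \approx 167.27$)
$\frac{1}{Q} = \frac{1}{7 \sqrt{571}} = \frac{\sqrt{571}}{3997}$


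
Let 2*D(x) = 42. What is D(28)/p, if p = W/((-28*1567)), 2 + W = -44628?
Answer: 460698/22315 ≈ 20.645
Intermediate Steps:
W = -44630 (W = -2 - 44628 = -44630)
D(x) = 21 (D(x) = (1/2)*42 = 21)
p = 22315/21938 (p = -44630/((-28*1567)) = -44630/(-43876) = -44630*(-1/43876) = 22315/21938 ≈ 1.0172)
D(28)/p = 21/(22315/21938) = 21*(21938/22315) = 460698/22315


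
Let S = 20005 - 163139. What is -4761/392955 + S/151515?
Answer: -165120533/172575585 ≈ -0.95680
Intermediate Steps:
S = -143134
-4761/392955 + S/151515 = -4761/392955 - 143134/151515 = -4761*1/392955 - 143134*1/151515 = -69/5695 - 143134/151515 = -165120533/172575585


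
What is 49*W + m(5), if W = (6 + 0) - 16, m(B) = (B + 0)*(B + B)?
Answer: -440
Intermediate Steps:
m(B) = 2*B² (m(B) = B*(2*B) = 2*B²)
W = -10 (W = 6 - 16 = -10)
49*W + m(5) = 49*(-10) + 2*5² = -490 + 2*25 = -490 + 50 = -440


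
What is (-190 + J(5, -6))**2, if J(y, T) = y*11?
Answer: 18225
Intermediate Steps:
J(y, T) = 11*y
(-190 + J(5, -6))**2 = (-190 + 11*5)**2 = (-190 + 55)**2 = (-135)**2 = 18225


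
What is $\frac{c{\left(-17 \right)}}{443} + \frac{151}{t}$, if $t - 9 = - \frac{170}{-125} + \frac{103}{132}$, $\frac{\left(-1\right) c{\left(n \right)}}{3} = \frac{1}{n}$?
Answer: $\frac{3752807589}{276862153} \approx 13.555$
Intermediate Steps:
$c{\left(n \right)} = - \frac{3}{n}$
$t = \frac{36763}{3300}$ ($t = 9 + \left(- \frac{170}{-125} + \frac{103}{132}\right) = 9 + \left(\left(-170\right) \left(- \frac{1}{125}\right) + 103 \cdot \frac{1}{132}\right) = 9 + \left(\frac{34}{25} + \frac{103}{132}\right) = 9 + \frac{7063}{3300} = \frac{36763}{3300} \approx 11.14$)
$\frac{c{\left(-17 \right)}}{443} + \frac{151}{t} = \frac{\left(-3\right) \frac{1}{-17}}{443} + \frac{151}{\frac{36763}{3300}} = \left(-3\right) \left(- \frac{1}{17}\right) \frac{1}{443} + 151 \cdot \frac{3300}{36763} = \frac{3}{17} \cdot \frac{1}{443} + \frac{498300}{36763} = \frac{3}{7531} + \frac{498300}{36763} = \frac{3752807589}{276862153}$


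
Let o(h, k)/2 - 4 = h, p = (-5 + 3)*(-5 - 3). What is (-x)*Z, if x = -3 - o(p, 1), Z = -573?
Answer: -24639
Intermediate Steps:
p = 16 (p = -2*(-8) = 16)
o(h, k) = 8 + 2*h
x = -43 (x = -3 - (8 + 2*16) = -3 - (8 + 32) = -3 - 1*40 = -3 - 40 = -43)
(-x)*Z = -1*(-43)*(-573) = 43*(-573) = -24639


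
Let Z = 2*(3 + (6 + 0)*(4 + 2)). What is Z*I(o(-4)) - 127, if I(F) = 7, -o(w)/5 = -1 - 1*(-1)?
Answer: 419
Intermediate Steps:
o(w) = 0 (o(w) = -5*(-1 - 1*(-1)) = -5*(-1 + 1) = -5*0 = 0)
Z = 78 (Z = 2*(3 + 6*6) = 2*(3 + 36) = 2*39 = 78)
Z*I(o(-4)) - 127 = 78*7 - 127 = 546 - 127 = 419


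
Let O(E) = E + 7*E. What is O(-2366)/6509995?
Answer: -18928/6509995 ≈ -0.0029075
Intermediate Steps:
O(E) = 8*E
O(-2366)/6509995 = (8*(-2366))/6509995 = -18928*1/6509995 = -18928/6509995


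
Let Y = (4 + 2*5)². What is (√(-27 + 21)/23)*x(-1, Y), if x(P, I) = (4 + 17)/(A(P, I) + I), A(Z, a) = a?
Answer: 3*I*√6/1288 ≈ 0.0057053*I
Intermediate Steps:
Y = 196 (Y = (4 + 10)² = 14² = 196)
x(P, I) = 21/(2*I) (x(P, I) = (4 + 17)/(I + I) = 21/((2*I)) = 21*(1/(2*I)) = 21/(2*I))
(√(-27 + 21)/23)*x(-1, Y) = (√(-27 + 21)/23)*((21/2)/196) = (√(-6)*(1/23))*((21/2)*(1/196)) = ((I*√6)*(1/23))*(3/56) = (I*√6/23)*(3/56) = 3*I*√6/1288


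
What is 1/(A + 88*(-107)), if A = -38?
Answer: -1/9454 ≈ -0.00010578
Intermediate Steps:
1/(A + 88*(-107)) = 1/(-38 + 88*(-107)) = 1/(-38 - 9416) = 1/(-9454) = -1/9454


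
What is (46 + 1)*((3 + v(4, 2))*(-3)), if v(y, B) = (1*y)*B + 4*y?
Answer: -3807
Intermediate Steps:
v(y, B) = 4*y + B*y (v(y, B) = y*B + 4*y = B*y + 4*y = 4*y + B*y)
(46 + 1)*((3 + v(4, 2))*(-3)) = (46 + 1)*((3 + 4*(4 + 2))*(-3)) = 47*((3 + 4*6)*(-3)) = 47*((3 + 24)*(-3)) = 47*(27*(-3)) = 47*(-81) = -3807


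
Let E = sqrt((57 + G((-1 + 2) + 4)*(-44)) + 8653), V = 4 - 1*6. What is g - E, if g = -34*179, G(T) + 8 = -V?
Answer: -6086 - sqrt(8974) ≈ -6180.7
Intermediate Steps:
V = -2 (V = 4 - 6 = -2)
G(T) = -6 (G(T) = -8 - 1*(-2) = -8 + 2 = -6)
E = sqrt(8974) (E = sqrt((57 - 6*(-44)) + 8653) = sqrt((57 + 264) + 8653) = sqrt(321 + 8653) = sqrt(8974) ≈ 94.731)
g = -6086
g - E = -6086 - sqrt(8974)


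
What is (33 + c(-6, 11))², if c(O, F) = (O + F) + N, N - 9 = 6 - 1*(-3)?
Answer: 3136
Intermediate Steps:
N = 18 (N = 9 + (6 - 1*(-3)) = 9 + (6 + 3) = 9 + 9 = 18)
c(O, F) = 18 + F + O (c(O, F) = (O + F) + 18 = (F + O) + 18 = 18 + F + O)
(33 + c(-6, 11))² = (33 + (18 + 11 - 6))² = (33 + 23)² = 56² = 3136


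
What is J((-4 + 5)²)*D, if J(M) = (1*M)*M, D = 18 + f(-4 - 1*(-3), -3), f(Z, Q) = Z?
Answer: 17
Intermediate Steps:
D = 17 (D = 18 + (-4 - 1*(-3)) = 18 + (-4 + 3) = 18 - 1 = 17)
J(M) = M² (J(M) = M*M = M²)
J((-4 + 5)²)*D = ((-4 + 5)²)²*17 = (1²)²*17 = 1²*17 = 1*17 = 17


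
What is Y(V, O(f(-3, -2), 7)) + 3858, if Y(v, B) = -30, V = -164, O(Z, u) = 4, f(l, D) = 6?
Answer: 3828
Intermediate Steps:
Y(V, O(f(-3, -2), 7)) + 3858 = -30 + 3858 = 3828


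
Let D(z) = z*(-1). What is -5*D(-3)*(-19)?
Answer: 285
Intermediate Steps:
D(z) = -z
-5*D(-3)*(-19) = -(-5)*(-3)*(-19) = -5*3*(-19) = -15*(-19) = 285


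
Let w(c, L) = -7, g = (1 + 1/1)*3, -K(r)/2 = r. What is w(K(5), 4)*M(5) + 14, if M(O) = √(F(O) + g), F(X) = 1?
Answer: 14 - 7*√7 ≈ -4.5203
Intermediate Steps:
K(r) = -2*r
g = 6 (g = (1 + 1)*3 = 2*3 = 6)
M(O) = √7 (M(O) = √(1 + 6) = √7)
w(K(5), 4)*M(5) + 14 = -7*√7 + 14 = 14 - 7*√7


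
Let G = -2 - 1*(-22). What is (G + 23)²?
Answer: 1849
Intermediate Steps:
G = 20 (G = -2 + 22 = 20)
(G + 23)² = (20 + 23)² = 43² = 1849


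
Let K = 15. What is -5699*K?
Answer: -85485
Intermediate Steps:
-5699*K = -5699*15 = -85485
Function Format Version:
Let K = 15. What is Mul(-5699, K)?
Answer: -85485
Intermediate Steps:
Mul(-5699, K) = Mul(-5699, 15) = -85485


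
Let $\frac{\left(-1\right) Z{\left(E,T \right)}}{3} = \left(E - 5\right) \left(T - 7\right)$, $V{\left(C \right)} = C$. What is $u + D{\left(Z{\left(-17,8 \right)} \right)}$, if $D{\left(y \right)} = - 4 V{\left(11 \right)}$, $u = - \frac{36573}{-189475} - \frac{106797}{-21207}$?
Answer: $- \frac{51929891038}{1339398775} \approx -38.771$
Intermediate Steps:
$Z{\left(E,T \right)} = - 3 \left(-7 + T\right) \left(-5 + E\right)$ ($Z{\left(E,T \right)} = - 3 \left(E - 5\right) \left(T - 7\right) = - 3 \left(-5 + E\right) \left(-7 + T\right) = - 3 \left(-7 + T\right) \left(-5 + E\right)$)
$u = \frac{7003655062}{1339398775}$ ($u = \left(-36573\right) \left(- \frac{1}{189475}\right) - - \frac{35599}{7069} = \frac{36573}{189475} + \frac{35599}{7069} = \frac{7003655062}{1339398775} \approx 5.229$)
$D{\left(y \right)} = -44$ ($D{\left(y \right)} = \left(-4\right) 11 = -44$)
$u + D{\left(Z{\left(-17,8 \right)} \right)} = \frac{7003655062}{1339398775} - 44 = - \frac{51929891038}{1339398775}$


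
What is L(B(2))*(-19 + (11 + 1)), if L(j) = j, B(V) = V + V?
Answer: -28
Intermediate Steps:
B(V) = 2*V
L(B(2))*(-19 + (11 + 1)) = (2*2)*(-19 + (11 + 1)) = 4*(-19 + 12) = 4*(-7) = -28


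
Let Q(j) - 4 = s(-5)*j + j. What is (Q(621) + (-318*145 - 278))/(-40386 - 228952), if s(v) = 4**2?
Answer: 35827/269338 ≈ 0.13302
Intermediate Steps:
s(v) = 16
Q(j) = 4 + 17*j (Q(j) = 4 + (16*j + j) = 4 + 17*j)
(Q(621) + (-318*145 - 278))/(-40386 - 228952) = ((4 + 17*621) + (-318*145 - 278))/(-40386 - 228952) = ((4 + 10557) + (-46110 - 278))/(-269338) = (10561 - 46388)*(-1/269338) = -35827*(-1/269338) = 35827/269338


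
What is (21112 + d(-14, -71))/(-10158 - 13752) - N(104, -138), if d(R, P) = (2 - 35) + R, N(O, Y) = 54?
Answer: -262441/4782 ≈ -54.881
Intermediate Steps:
d(R, P) = -33 + R
(21112 + d(-14, -71))/(-10158 - 13752) - N(104, -138) = (21112 + (-33 - 14))/(-10158 - 13752) - 1*54 = (21112 - 47)/(-23910) - 54 = 21065*(-1/23910) - 54 = -4213/4782 - 54 = -262441/4782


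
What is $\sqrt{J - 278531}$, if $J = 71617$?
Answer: $i \sqrt{206914} \approx 454.88 i$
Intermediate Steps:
$\sqrt{J - 278531} = \sqrt{71617 - 278531} = \sqrt{-206914} = i \sqrt{206914}$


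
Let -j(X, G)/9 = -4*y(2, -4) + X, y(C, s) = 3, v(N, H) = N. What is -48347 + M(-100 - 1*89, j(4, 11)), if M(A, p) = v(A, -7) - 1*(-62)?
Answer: -48474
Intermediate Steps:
j(X, G) = 108 - 9*X (j(X, G) = -9*(-4*3 + X) = -9*(-12 + X) = 108 - 9*X)
M(A, p) = 62 + A (M(A, p) = A - 1*(-62) = A + 62 = 62 + A)
-48347 + M(-100 - 1*89, j(4, 11)) = -48347 + (62 + (-100 - 1*89)) = -48347 + (62 + (-100 - 89)) = -48347 + (62 - 189) = -48347 - 127 = -48474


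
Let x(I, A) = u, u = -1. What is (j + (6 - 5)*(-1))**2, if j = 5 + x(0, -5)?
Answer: 9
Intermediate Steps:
x(I, A) = -1
j = 4 (j = 5 - 1 = 4)
(j + (6 - 5)*(-1))**2 = (4 + (6 - 5)*(-1))**2 = (4 + 1*(-1))**2 = (4 - 1)**2 = 3**2 = 9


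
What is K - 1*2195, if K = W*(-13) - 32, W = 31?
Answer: -2630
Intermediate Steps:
K = -435 (K = 31*(-13) - 32 = -403 - 32 = -435)
K - 1*2195 = -435 - 1*2195 = -435 - 2195 = -2630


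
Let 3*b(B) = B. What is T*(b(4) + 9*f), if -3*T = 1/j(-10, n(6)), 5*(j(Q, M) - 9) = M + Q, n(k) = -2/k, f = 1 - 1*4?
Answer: 385/312 ≈ 1.2340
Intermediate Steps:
f = -3 (f = 1 - 4 = -3)
b(B) = B/3
j(Q, M) = 9 + M/5 + Q/5 (j(Q, M) = 9 + (M + Q)/5 = 9 + (M/5 + Q/5) = 9 + M/5 + Q/5)
T = -5/104 (T = -1/(3*(9 + (-2/6)/5 + (⅕)*(-10))) = -1/(3*(9 + (-2*⅙)/5 - 2)) = -1/(3*(9 + (⅕)*(-⅓) - 2)) = -1/(3*(9 - 1/15 - 2)) = -1/(3*104/15) = -⅓*15/104 = -5/104 ≈ -0.048077)
T*(b(4) + 9*f) = -5*((⅓)*4 + 9*(-3))/104 = -5*(4/3 - 27)/104 = -5/104*(-77/3) = 385/312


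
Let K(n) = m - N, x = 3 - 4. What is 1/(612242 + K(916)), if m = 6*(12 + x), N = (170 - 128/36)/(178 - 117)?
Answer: 549/336155594 ≈ 1.6332e-6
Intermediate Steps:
x = -1
N = 1498/549 (N = (170 - 128*1/36)/61 = (170 - 32/9)*(1/61) = (1498/9)*(1/61) = 1498/549 ≈ 2.7286)
m = 66 (m = 6*(12 - 1) = 6*11 = 66)
K(n) = 34736/549 (K(n) = 66 - 1*1498/549 = 66 - 1498/549 = 34736/549)
1/(612242 + K(916)) = 1/(612242 + 34736/549) = 1/(336155594/549) = 549/336155594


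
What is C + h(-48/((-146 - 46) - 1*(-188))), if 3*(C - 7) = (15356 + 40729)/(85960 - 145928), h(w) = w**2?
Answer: 9036473/59968 ≈ 150.69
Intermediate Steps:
C = 401081/59968 (C = 7 + ((15356 + 40729)/(85960 - 145928))/3 = 7 + (56085/(-59968))/3 = 7 + (56085*(-1/59968))/3 = 7 + (1/3)*(-56085/59968) = 7 - 18695/59968 = 401081/59968 ≈ 6.6882)
C + h(-48/((-146 - 46) - 1*(-188))) = 401081/59968 + (-48/((-146 - 46) - 1*(-188)))**2 = 401081/59968 + (-48/(-192 + 188))**2 = 401081/59968 + (-48/(-4))**2 = 401081/59968 + (-48*(-1/4))**2 = 401081/59968 + 12**2 = 401081/59968 + 144 = 9036473/59968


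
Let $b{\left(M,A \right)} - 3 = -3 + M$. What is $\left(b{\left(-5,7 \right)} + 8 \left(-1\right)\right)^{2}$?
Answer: $169$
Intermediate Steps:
$b{\left(M,A \right)} = M$ ($b{\left(M,A \right)} = 3 + \left(-3 + M\right) = M$)
$\left(b{\left(-5,7 \right)} + 8 \left(-1\right)\right)^{2} = \left(-5 + 8 \left(-1\right)\right)^{2} = \left(-5 - 8\right)^{2} = \left(-13\right)^{2} = 169$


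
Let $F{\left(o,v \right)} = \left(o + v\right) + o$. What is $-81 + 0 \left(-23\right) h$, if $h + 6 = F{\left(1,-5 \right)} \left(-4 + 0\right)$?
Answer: $-81$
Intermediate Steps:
$F{\left(o,v \right)} = v + 2 o$
$h = 6$ ($h = -6 + \left(-5 + 2 \cdot 1\right) \left(-4 + 0\right) = -6 + \left(-5 + 2\right) \left(-4\right) = -6 - -12 = -6 + 12 = 6$)
$-81 + 0 \left(-23\right) h = -81 + 0 \left(-23\right) 6 = -81 + 0 \cdot 6 = -81 + 0 = -81$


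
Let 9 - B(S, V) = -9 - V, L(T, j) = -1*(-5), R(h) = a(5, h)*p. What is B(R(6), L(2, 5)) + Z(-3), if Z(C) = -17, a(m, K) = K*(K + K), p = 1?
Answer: 6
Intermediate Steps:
a(m, K) = 2*K² (a(m, K) = K*(2*K) = 2*K²)
R(h) = 2*h² (R(h) = (2*h²)*1 = 2*h²)
L(T, j) = 5
B(S, V) = 18 + V (B(S, V) = 9 - (-9 - V) = 9 + (9 + V) = 18 + V)
B(R(6), L(2, 5)) + Z(-3) = (18 + 5) - 17 = 23 - 17 = 6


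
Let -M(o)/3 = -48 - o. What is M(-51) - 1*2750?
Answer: -2759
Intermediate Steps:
M(o) = 144 + 3*o (M(o) = -3*(-48 - o) = 144 + 3*o)
M(-51) - 1*2750 = (144 + 3*(-51)) - 1*2750 = (144 - 153) - 2750 = -9 - 2750 = -2759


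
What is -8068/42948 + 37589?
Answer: 403591076/10737 ≈ 37589.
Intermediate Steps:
-8068/42948 + 37589 = -8068*1/42948 + 37589 = -2017/10737 + 37589 = 403591076/10737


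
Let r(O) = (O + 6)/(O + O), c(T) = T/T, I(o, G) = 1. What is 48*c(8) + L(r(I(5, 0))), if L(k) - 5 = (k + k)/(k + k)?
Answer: 54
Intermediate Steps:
c(T) = 1
r(O) = (6 + O)/(2*O) (r(O) = (6 + O)/((2*O)) = (6 + O)*(1/(2*O)) = (6 + O)/(2*O))
L(k) = 6 (L(k) = 5 + (k + k)/(k + k) = 5 + (2*k)/((2*k)) = 5 + (2*k)*(1/(2*k)) = 5 + 1 = 6)
48*c(8) + L(r(I(5, 0))) = 48*1 + 6 = 48 + 6 = 54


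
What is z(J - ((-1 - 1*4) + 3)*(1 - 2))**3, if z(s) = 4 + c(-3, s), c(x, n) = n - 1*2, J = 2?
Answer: 8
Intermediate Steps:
c(x, n) = -2 + n (c(x, n) = n - 2 = -2 + n)
z(s) = 2 + s (z(s) = 4 + (-2 + s) = 2 + s)
z(J - ((-1 - 1*4) + 3)*(1 - 2))**3 = (2 + (2 - ((-1 - 1*4) + 3)*(1 - 2)))**3 = (2 + (2 - ((-1 - 4) + 3)*(-1)))**3 = (2 + (2 - (-5 + 3)*(-1)))**3 = (2 + (2 - (-2)*(-1)))**3 = (2 + (2 - 1*2))**3 = (2 + (2 - 2))**3 = (2 + 0)**3 = 2**3 = 8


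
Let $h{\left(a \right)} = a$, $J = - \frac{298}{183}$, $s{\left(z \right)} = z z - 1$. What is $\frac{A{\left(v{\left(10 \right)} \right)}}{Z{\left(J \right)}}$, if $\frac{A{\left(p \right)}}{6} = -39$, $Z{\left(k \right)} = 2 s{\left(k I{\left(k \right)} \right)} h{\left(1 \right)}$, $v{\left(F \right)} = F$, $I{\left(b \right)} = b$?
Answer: $- \frac{10093618089}{520356715} \approx -19.397$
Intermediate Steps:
$s{\left(z \right)} = -1 + z^{2}$ ($s{\left(z \right)} = z^{2} - 1 = -1 + z^{2}$)
$J = - \frac{298}{183}$ ($J = \left(-298\right) \frac{1}{183} = - \frac{298}{183} \approx -1.6284$)
$Z{\left(k \right)} = -2 + 2 k^{4}$ ($Z{\left(k \right)} = 2 \left(-1 + \left(k k\right)^{2}\right) 1 = 2 \left(-1 + \left(k^{2}\right)^{2}\right) 1 = 2 \left(-1 + k^{4}\right) 1 = \left(-2 + 2 k^{4}\right) 1 = -2 + 2 k^{4}$)
$A{\left(p \right)} = -234$ ($A{\left(p \right)} = 6 \left(-39\right) = -234$)
$\frac{A{\left(v{\left(10 \right)} \right)}}{Z{\left(J \right)}} = - \frac{234}{-2 + 2 \left(- \frac{298}{183}\right)^{4}} = - \frac{234}{-2 + 2 \cdot \frac{7886150416}{1121513121}} = - \frac{234}{-2 + \frac{15772300832}{1121513121}} = - \frac{234}{\frac{13529274590}{1121513121}} = \left(-234\right) \frac{1121513121}{13529274590} = - \frac{10093618089}{520356715}$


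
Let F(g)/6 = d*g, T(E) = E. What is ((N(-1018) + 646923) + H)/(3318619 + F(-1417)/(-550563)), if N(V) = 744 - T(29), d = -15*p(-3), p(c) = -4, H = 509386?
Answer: 16333707808/46848957503 ≈ 0.34865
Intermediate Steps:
d = 60 (d = -15*(-4) = 60)
F(g) = 360*g (F(g) = 6*(60*g) = 360*g)
N(V) = 715 (N(V) = 744 - 1*29 = 744 - 29 = 715)
((N(-1018) + 646923) + H)/(3318619 + F(-1417)/(-550563)) = ((715 + 646923) + 509386)/(3318619 + (360*(-1417))/(-550563)) = (647638 + 509386)/(3318619 - 510120*(-1/550563)) = 1157024/(3318619 + 13080/14117) = 1157024/(46848957503/14117) = 1157024*(14117/46848957503) = 16333707808/46848957503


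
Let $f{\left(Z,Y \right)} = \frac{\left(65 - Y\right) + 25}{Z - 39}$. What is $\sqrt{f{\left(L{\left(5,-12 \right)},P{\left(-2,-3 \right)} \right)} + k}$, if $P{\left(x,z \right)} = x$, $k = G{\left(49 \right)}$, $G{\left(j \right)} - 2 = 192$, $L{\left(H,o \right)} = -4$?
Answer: $\frac{5 \sqrt{14190}}{43} \approx 13.851$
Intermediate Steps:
$G{\left(j \right)} = 194$ ($G{\left(j \right)} = 2 + 192 = 194$)
$k = 194$
$f{\left(Z,Y \right)} = \frac{90 - Y}{-39 + Z}$
$\sqrt{f{\left(L{\left(5,-12 \right)},P{\left(-2,-3 \right)} \right)} + k} = \sqrt{\frac{90 - -2}{-39 - 4} + 194} = \sqrt{\frac{90 + 2}{-43} + 194} = \sqrt{\left(- \frac{1}{43}\right) 92 + 194} = \sqrt{- \frac{92}{43} + 194} = \sqrt{\frac{8250}{43}} = \frac{5 \sqrt{14190}}{43}$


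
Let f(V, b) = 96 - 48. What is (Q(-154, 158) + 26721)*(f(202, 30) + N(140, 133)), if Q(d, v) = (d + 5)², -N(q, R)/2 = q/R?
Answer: 42659984/19 ≈ 2.2453e+6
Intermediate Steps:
N(q, R) = -2*q/R
f(V, b) = 48
Q(d, v) = (5 + d)²
(Q(-154, 158) + 26721)*(f(202, 30) + N(140, 133)) = ((5 - 154)² + 26721)*(48 - 2*140/133) = ((-149)² + 26721)*(48 - 2*140*1/133) = (22201 + 26721)*(48 - 40/19) = 48922*(872/19) = 42659984/19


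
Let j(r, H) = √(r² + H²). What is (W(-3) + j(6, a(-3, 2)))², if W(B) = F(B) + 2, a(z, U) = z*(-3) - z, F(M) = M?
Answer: 181 - 12*√5 ≈ 154.17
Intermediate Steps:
a(z, U) = -4*z (a(z, U) = -3*z - z = -4*z)
j(r, H) = √(H² + r²)
W(B) = 2 + B (W(B) = B + 2 = 2 + B)
(W(-3) + j(6, a(-3, 2)))² = ((2 - 3) + √((-4*(-3))² + 6²))² = (-1 + √(12² + 36))² = (-1 + √(144 + 36))² = (-1 + √180)² = (-1 + 6*√5)²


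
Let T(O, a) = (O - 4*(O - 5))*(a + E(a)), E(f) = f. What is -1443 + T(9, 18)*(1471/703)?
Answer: -1385121/703 ≈ -1970.3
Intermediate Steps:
T(O, a) = 2*a*(20 - 3*O) (T(O, a) = (O - 4*(O - 5))*(a + a) = (O - 4*(-5 + O))*(2*a) = (O + (20 - 4*O))*(2*a) = (20 - 3*O)*(2*a) = 2*a*(20 - 3*O))
-1443 + T(9, 18)*(1471/703) = -1443 + (2*18*(20 - 3*9))*(1471/703) = -1443 + (2*18*(20 - 27))*(1471*(1/703)) = -1443 + (2*18*(-7))*(1471/703) = -1443 - 252*1471/703 = -1443 - 370692/703 = -1385121/703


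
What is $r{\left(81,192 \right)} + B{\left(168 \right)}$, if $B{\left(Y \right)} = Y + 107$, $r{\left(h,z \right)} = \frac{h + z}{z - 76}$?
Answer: $\frac{32173}{116} \approx 277.35$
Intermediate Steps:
$r{\left(h,z \right)} = \frac{h + z}{-76 + z}$
$B{\left(Y \right)} = 107 + Y$
$r{\left(81,192 \right)} + B{\left(168 \right)} = \frac{81 + 192}{-76 + 192} + \left(107 + 168\right) = \frac{1}{116} \cdot 273 + 275 = \frac{273}{116} + 275 = \frac{32173}{116}$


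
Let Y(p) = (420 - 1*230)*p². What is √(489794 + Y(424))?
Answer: √34647234 ≈ 5886.2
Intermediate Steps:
Y(p) = 190*p² (Y(p) = (420 - 230)*p² = 190*p²)
√(489794 + Y(424)) = √(489794 + 190*424²) = √(489794 + 190*179776) = √(489794 + 34157440) = √34647234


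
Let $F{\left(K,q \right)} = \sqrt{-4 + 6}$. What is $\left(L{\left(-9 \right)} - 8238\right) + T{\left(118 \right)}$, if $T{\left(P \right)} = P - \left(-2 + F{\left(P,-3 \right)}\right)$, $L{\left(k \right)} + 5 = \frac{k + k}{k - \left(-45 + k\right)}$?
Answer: $- \frac{40617}{5} - \sqrt{2} \approx -8124.8$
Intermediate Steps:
$F{\left(K,q \right)} = \sqrt{2}$
$L{\left(k \right)} = -5 + \frac{2 k}{45}$ ($L{\left(k \right)} = -5 + \frac{k + k}{k - \left(-45 + k\right)} = -5 + \frac{2 k}{45}$)
$T{\left(P \right)} = 2 + P - \sqrt{2}$ ($T{\left(P \right)} = P - \left(-2 + \sqrt{2}\right) = P + \left(2 - \sqrt{2}\right) = 2 + P - \sqrt{2}$)
$\left(L{\left(-9 \right)} - 8238\right) + T{\left(118 \right)} = \left(\left(-5 + \frac{2}{45} \left(-9\right)\right) - 8238\right) + \left(2 + 118 - \sqrt{2}\right) = \left(\left(-5 - \frac{2}{5}\right) - 8238\right) + \left(120 - \sqrt{2}\right) = \left(- \frac{27}{5} - 8238\right) + \left(120 - \sqrt{2}\right) = - \frac{41217}{5} + \left(120 - \sqrt{2}\right) = - \frac{40617}{5} - \sqrt{2}$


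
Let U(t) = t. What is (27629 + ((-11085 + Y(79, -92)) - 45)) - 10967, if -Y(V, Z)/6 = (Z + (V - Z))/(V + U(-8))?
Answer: 392298/71 ≈ 5525.3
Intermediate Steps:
Y(V, Z) = -6*V/(-8 + V) (Y(V, Z) = -6*(Z + (V - Z))/(V - 8) = -6*V/(-8 + V))
(27629 + ((-11085 + Y(79, -92)) - 45)) - 10967 = (27629 + ((-11085 - 6*79/(-8 + 79)) - 45)) - 10967 = (27629 + ((-11085 - 6*79/71) - 45)) - 10967 = (27629 + ((-11085 - 6*79*1/71) - 45)) - 10967 = (27629 + ((-11085 - 474/71) - 45)) - 10967 = (27629 + (-787509/71 - 45)) - 10967 = (27629 - 790704/71) - 10967 = 1170955/71 - 10967 = 392298/71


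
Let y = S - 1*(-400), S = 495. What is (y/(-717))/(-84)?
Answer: 895/60228 ≈ 0.014860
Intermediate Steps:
y = 895 (y = 495 - 1*(-400) = 495 + 400 = 895)
(y/(-717))/(-84) = (895/(-717))/(-84) = (895*(-1/717))*(-1/84) = -895/717*(-1/84) = 895/60228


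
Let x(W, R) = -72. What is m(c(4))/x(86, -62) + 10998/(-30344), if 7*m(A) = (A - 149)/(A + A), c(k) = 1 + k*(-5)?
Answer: -321029/864804 ≈ -0.37122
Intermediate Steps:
c(k) = 1 - 5*k
m(A) = (-149 + A)/(14*A) (m(A) = ((A - 149)/(A + A))/7 = ((-149 + A)/((2*A)))/7 = ((-149 + A)*(1/(2*A)))/7 = ((-149 + A)/(2*A))/7 = (-149 + A)/(14*A))
m(c(4))/x(86, -62) + 10998/(-30344) = ((-149 + (1 - 5*4))/(14*(1 - 5*4)))/(-72) + 10998/(-30344) = ((-149 + (1 - 20))/(14*(1 - 20)))*(-1/72) + 10998*(-1/30344) = ((1/14)*(-149 - 19)/(-19))*(-1/72) - 5499/15172 = ((1/14)*(-1/19)*(-168))*(-1/72) - 5499/15172 = (12/19)*(-1/72) - 5499/15172 = -1/114 - 5499/15172 = -321029/864804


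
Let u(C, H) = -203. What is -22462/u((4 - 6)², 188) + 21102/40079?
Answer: 904538204/8136037 ≈ 111.18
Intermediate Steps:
-22462/u((4 - 6)², 188) + 21102/40079 = -22462/(-203) + 21102/40079 = -22462*(-1/203) + 21102*(1/40079) = 22462/203 + 21102/40079 = 904538204/8136037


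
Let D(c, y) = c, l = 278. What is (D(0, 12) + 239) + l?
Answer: 517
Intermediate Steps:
(D(0, 12) + 239) + l = (0 + 239) + 278 = 239 + 278 = 517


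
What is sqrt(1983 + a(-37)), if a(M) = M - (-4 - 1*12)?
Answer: 3*sqrt(218) ≈ 44.294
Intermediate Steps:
a(M) = 16 + M (a(M) = M - (-4 - 12) = M - 1*(-16) = M + 16 = 16 + M)
sqrt(1983 + a(-37)) = sqrt(1983 + (16 - 37)) = sqrt(1983 - 21) = sqrt(1962) = 3*sqrt(218)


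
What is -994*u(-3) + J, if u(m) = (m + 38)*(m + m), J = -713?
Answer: 208027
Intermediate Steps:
u(m) = 2*m*(38 + m) (u(m) = (38 + m)*(2*m) = 2*m*(38 + m))
-994*u(-3) + J = -1988*(-3)*(38 - 3) - 713 = -1988*(-3)*35 - 713 = -994*(-210) - 713 = 208740 - 713 = 208027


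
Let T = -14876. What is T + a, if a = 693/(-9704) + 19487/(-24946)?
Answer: -1800664363705/121037992 ≈ -14877.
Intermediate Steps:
a = -103194713/121037992 (a = 693*(-1/9704) + 19487*(-1/24946) = -693/9704 - 19487/24946 = -103194713/121037992 ≈ -0.85258)
T + a = -14876 - 103194713/121037992 = -1800664363705/121037992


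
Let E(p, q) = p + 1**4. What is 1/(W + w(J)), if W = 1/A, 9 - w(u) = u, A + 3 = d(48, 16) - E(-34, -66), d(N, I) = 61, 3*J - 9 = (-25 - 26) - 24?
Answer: 91/2822 ≈ 0.032247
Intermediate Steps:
E(p, q) = 1 + p (E(p, q) = p + 1 = 1 + p)
J = -22 (J = 3 + ((-25 - 26) - 24)/3 = 3 + (-51 - 24)/3 = 3 + (1/3)*(-75) = 3 - 25 = -22)
A = 91 (A = -3 + (61 - (1 - 34)) = -3 + (61 - 1*(-33)) = -3 + (61 + 33) = -3 + 94 = 91)
w(u) = 9 - u
W = 1/91 ≈ 0.010989
1/(W + w(J)) = 1/(1/91 + (9 - 1*(-22))) = 1/(1/91 + (9 + 22)) = 1/(1/91 + 31) = 1/(2822/91) = 91/2822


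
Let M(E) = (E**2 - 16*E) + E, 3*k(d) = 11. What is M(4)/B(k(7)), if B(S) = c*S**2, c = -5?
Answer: 36/55 ≈ 0.65455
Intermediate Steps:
k(d) = 11/3 (k(d) = (1/3)*11 = 11/3)
M(E) = E**2 - 15*E
B(S) = -5*S**2
M(4)/B(k(7)) = (4*(-15 + 4))/((-5*(11/3)**2)) = (4*(-11))/((-5*121/9)) = -44/(-605/9) = -44*(-9/605) = 36/55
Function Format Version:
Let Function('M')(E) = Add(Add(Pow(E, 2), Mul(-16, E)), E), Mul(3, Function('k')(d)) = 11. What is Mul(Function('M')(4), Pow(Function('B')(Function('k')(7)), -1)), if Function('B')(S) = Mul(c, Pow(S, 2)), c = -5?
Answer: Rational(36, 55) ≈ 0.65455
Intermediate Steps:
Function('k')(d) = Rational(11, 3) (Function('k')(d) = Mul(Rational(1, 3), 11) = Rational(11, 3))
Function('M')(E) = Add(Pow(E, 2), Mul(-15, E))
Function('B')(S) = Mul(-5, Pow(S, 2))
Mul(Function('M')(4), Pow(Function('B')(Function('k')(7)), -1)) = Mul(Mul(4, Add(-15, 4)), Pow(Mul(-5, Pow(Rational(11, 3), 2)), -1)) = Mul(Mul(4, -11), Pow(Mul(-5, Rational(121, 9)), -1)) = Mul(-44, Pow(Rational(-605, 9), -1)) = Mul(-44, Rational(-9, 605)) = Rational(36, 55)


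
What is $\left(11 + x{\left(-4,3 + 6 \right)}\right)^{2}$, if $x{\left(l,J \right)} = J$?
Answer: $400$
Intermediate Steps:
$\left(11 + x{\left(-4,3 + 6 \right)}\right)^{2} = \left(11 + \left(3 + 6\right)\right)^{2} = \left(11 + 9\right)^{2} = 20^{2} = 400$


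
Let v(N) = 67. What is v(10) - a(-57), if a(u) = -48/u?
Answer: 1257/19 ≈ 66.158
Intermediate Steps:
v(10) - a(-57) = 67 - (-48)/(-57) = 67 - (-48)*(-1)/57 = 67 - 1*16/19 = 67 - 16/19 = 1257/19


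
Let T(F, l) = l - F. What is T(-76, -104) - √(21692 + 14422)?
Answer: -28 - √36114 ≈ -218.04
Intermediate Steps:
T(-76, -104) - √(21692 + 14422) = (-104 - 1*(-76)) - √(21692 + 14422) = (-104 + 76) - √36114 = -28 - √36114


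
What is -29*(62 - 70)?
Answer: 232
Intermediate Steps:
-29*(62 - 70) = -29*(-8) = 232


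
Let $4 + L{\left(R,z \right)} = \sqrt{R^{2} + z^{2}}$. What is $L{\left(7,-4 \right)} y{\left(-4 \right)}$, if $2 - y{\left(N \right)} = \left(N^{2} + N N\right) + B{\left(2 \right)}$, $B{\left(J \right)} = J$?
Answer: $128 - 32 \sqrt{65} \approx -129.99$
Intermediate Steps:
$y{\left(N \right)} = - 2 N^{2}$ ($y{\left(N \right)} = 2 - \left(\left(N^{2} + N N\right) + 2\right) = 2 - \left(\left(N^{2} + N^{2}\right) + 2\right) = 2 - \left(2 N^{2} + 2\right) = 2 - \left(2 + 2 N^{2}\right) = - 2 N^{2}$)
$L{\left(R,z \right)} = -4 + \sqrt{R^{2} + z^{2}}$
$L{\left(7,-4 \right)} y{\left(-4 \right)} = \left(-4 + \sqrt{7^{2} + \left(-4\right)^{2}}\right) \left(- 2 \left(-4\right)^{2}\right) = \left(-4 + \sqrt{49 + 16}\right) \left(\left(-2\right) 16\right) = \left(-4 + \sqrt{65}\right) \left(-32\right) = 128 - 32 \sqrt{65}$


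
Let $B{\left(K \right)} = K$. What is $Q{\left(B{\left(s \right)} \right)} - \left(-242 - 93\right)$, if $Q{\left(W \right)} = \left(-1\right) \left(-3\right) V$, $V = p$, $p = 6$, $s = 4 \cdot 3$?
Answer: $353$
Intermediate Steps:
$s = 12$
$V = 6$
$Q{\left(W \right)} = 18$ ($Q{\left(W \right)} = \left(-1\right) \left(-3\right) 6 = 3 \cdot 6 = 18$)
$Q{\left(B{\left(s \right)} \right)} - \left(-242 - 93\right) = 18 - \left(-242 - 93\right) = 18 - -335 = 18 + 335 = 353$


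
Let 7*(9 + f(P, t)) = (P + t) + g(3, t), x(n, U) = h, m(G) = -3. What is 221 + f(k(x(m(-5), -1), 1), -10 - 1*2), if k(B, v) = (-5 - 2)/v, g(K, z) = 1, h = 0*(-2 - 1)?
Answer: 1466/7 ≈ 209.43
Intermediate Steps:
h = 0 (h = 0*(-3) = 0)
x(n, U) = 0
k(B, v) = -7/v
f(P, t) = -62/7 + P/7 + t/7 (f(P, t) = -9 + ((P + t) + 1)/7 = -9 + (1 + P + t)/7 = -9 + (⅐ + P/7 + t/7) = -62/7 + P/7 + t/7)
221 + f(k(x(m(-5), -1), 1), -10 - 1*2) = 221 + (-62/7 + (-7/1)/7 + (-10 - 1*2)/7) = 221 + (-62/7 + (-7*1)/7 + (-10 - 2)/7) = 221 + (-62/7 + (⅐)*(-7) + (⅐)*(-12)) = 221 + (-62/7 - 1 - 12/7) = 221 - 81/7 = 1466/7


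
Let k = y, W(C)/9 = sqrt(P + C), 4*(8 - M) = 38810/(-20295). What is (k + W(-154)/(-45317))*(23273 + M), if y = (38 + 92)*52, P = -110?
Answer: 638816751820/4059 - 188999039*I*sqrt(66)/20437967 ≈ 1.5738e+8 - 75.127*I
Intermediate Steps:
M = 68825/8118 (M = 8 - 19405/(2*(-20295)) = 8 - 19405*(-1)/(2*20295) = 8 - 1/4*(-7762/4059) = 8 + 3881/8118 = 68825/8118 ≈ 8.4781)
W(C) = 9*sqrt(-110 + C)
y = 6760 (y = 130*52 = 6760)
k = 6760
(k + W(-154)/(-45317))*(23273 + M) = (6760 + (9*sqrt(-110 - 154))/(-45317))*(23273 + 68825/8118) = (6760 + (9*sqrt(-264))*(-1/45317))*(188999039/8118) = (6760 + (9*(2*I*sqrt(66)))*(-1/45317))*(188999039/8118) = (6760 + (18*I*sqrt(66))*(-1/45317))*(188999039/8118) = (6760 - 18*I*sqrt(66)/45317)*(188999039/8118) = 638816751820/4059 - 188999039*I*sqrt(66)/20437967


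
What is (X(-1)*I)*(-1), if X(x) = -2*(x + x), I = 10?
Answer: -40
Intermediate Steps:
X(x) = -4*x
(X(-1)*I)*(-1) = (-4*(-1)*10)*(-1) = (4*10)*(-1) = 40*(-1) = -40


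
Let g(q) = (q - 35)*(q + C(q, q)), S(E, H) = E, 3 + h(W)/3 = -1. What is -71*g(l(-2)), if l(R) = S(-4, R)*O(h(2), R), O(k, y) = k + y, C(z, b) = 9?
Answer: -96915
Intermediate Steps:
h(W) = -12 (h(W) = -9 + 3*(-1) = -9 - 3 = -12)
l(R) = 48 - 4*R (l(R) = -4*(-12 + R) = 48 - 4*R)
g(q) = (-35 + q)*(9 + q) (g(q) = (q - 35)*(q + 9) = (-35 + q)*(9 + q))
-71*g(l(-2)) = -71*(-315 + (48 - 4*(-2))² - 26*(48 - 4*(-2))) = -71*(-315 + (48 + 8)² - 26*(48 + 8)) = -71*(-315 + 56² - 26*56) = -71*(-315 + 3136 - 1456) = -71*1365 = -96915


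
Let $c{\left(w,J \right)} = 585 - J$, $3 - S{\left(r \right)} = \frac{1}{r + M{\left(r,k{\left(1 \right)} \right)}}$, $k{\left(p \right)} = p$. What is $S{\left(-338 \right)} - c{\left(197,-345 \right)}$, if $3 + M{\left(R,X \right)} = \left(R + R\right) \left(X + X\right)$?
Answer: $- \frac{1569410}{1693} \approx -927.0$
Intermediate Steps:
$M{\left(R,X \right)} = -3 + 4 R X$ ($M{\left(R,X \right)} = -3 + \left(R + R\right) \left(X + X\right) = -3 + 2 R 2 X = -3 + 4 R X$)
$S{\left(r \right)} = 3 - \frac{1}{-3 + 5 r}$ ($S{\left(r \right)} = 3 - \frac{1}{r + \left(-3 + 4 r 1\right)} = 3 - \frac{1}{r + \left(-3 + 4 r\right)} = 3 - \frac{1}{-3 + 5 r}$)
$S{\left(-338 \right)} - c{\left(197,-345 \right)} = \frac{5 \left(-2 + 3 \left(-338\right)\right)}{-3 + 5 \left(-338\right)} - \left(585 - -345\right) = \frac{5 \left(-2 - 1014\right)}{-3 - 1690} - \left(585 + 345\right) = 5 \frac{1}{-1693} \left(-1016\right) - 930 = 5 \left(- \frac{1}{1693}\right) \left(-1016\right) - 930 = \frac{5080}{1693} - 930 = - \frac{1569410}{1693}$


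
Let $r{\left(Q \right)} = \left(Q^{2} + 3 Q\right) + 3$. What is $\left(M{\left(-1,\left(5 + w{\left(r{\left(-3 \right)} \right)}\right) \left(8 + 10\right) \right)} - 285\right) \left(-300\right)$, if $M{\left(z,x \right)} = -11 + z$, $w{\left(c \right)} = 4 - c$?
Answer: $89100$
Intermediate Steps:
$r{\left(Q \right)} = 3 + Q^{2} + 3 Q$
$\left(M{\left(-1,\left(5 + w{\left(r{\left(-3 \right)} \right)}\right) \left(8 + 10\right) \right)} - 285\right) \left(-300\right) = \left(\left(-11 - 1\right) - 285\right) \left(-300\right) = \left(-12 - 285\right) \left(-300\right) = \left(-297\right) \left(-300\right) = 89100$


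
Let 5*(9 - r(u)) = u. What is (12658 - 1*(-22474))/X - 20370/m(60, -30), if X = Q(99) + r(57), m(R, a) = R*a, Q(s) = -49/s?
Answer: -1042447393/85980 ≈ -12124.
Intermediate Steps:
r(u) = 9 - u/5
X = -1433/495 (X = -49/99 + (9 - ⅕*57) = -49*1/99 + (9 - 57/5) = -49/99 - 12/5 = -1433/495 ≈ -2.8950)
(12658 - 1*(-22474))/X - 20370/m(60, -30) = (12658 - 1*(-22474))/(-1433/495) - 20370/(60*(-30)) = (12658 + 22474)*(-495/1433) - 20370/(-1800) = 35132*(-495/1433) - 20370*(-1/1800) = -17390340/1433 + 679/60 = -1042447393/85980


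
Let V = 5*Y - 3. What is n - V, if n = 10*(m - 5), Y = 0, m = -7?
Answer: -117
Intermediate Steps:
n = -120 (n = 10*(-7 - 5) = 10*(-12) = -120)
V = -3 (V = 5*0 - 3 = 0 - 3 = -3)
n - V = -120 - 1*(-3) = -120 + 3 = -117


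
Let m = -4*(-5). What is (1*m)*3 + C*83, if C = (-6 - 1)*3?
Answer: -1683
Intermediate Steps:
m = 20
C = -21 (C = -7*3 = -21)
(1*m)*3 + C*83 = (1*20)*3 - 21*83 = 20*3 - 1743 = 60 - 1743 = -1683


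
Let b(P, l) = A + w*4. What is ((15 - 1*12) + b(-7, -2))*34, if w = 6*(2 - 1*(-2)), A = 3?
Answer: 3468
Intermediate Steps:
w = 24 (w = 6*(2 + 2) = 6*4 = 24)
b(P, l) = 99 (b(P, l) = 3 + 24*4 = 3 + 96 = 99)
((15 - 1*12) + b(-7, -2))*34 = ((15 - 1*12) + 99)*34 = ((15 - 12) + 99)*34 = (3 + 99)*34 = 102*34 = 3468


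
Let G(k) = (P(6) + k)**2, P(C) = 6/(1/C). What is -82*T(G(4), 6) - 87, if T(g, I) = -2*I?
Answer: 897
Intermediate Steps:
P(C) = 6*C
G(k) = (36 + k)**2 (G(k) = (6*6 + k)**2 = (36 + k)**2)
-82*T(G(4), 6) - 87 = -(-164)*6 - 87 = -82*(-12) - 87 = 984 - 87 = 897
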